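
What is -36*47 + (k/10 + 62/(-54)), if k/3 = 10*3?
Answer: -45472/27 ≈ -1684.1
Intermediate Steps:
k = 90 (k = 3*(10*3) = 3*30 = 90)
-36*47 + (k/10 + 62/(-54)) = -36*47 + (90/10 + 62/(-54)) = -1692 + (90*(1/10) + 62*(-1/54)) = -1692 + (9 - 31/27) = -1692 + 212/27 = -45472/27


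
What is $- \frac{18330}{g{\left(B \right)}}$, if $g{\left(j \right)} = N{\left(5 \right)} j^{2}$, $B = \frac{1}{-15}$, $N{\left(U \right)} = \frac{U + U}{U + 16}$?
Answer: $-8660925$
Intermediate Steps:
$N{\left(U \right)} = \frac{2 U}{16 + U}$
$B = - \frac{1}{15} \approx -0.066667$
$g{\left(j \right)} = \frac{10 j^{2}}{21}$ ($g{\left(j \right)} = 2 \cdot 5 \frac{1}{16 + 5} j^{2} = 2 \cdot 5 \cdot \frac{1}{21} j^{2} = \frac{10 j^{2}}{21}$)
$- \frac{18330}{g{\left(B \right)}} = - \frac{18330}{\frac{10}{21} \left(- \frac{1}{15}\right)^{2}} = - \frac{18330}{\frac{10}{21} \cdot \frac{1}{225}} = - \frac{18330}{\frac{2}{945}} = \left(-18330\right) \frac{945}{2} = -8660925$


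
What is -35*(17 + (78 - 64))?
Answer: -1085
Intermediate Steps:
-35*(17 + (78 - 64)) = -35*(17 + 14) = -35*31 = -1085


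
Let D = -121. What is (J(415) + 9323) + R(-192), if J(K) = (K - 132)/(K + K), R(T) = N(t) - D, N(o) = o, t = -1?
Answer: 7837973/830 ≈ 9443.3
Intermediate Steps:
R(T) = 120 (R(T) = -1 - 1*(-121) = -1 + 121 = 120)
J(K) = (-132 + K)/(2*K) (J(K) = (-132 + K)/((2*K)) = (-132 + K)*(1/(2*K)) = (-132 + K)/(2*K))
(J(415) + 9323) + R(-192) = ((½)*(-132 + 415)/415 + 9323) + 120 = ((½)*(1/415)*283 + 9323) + 120 = (283/830 + 9323) + 120 = 7738373/830 + 120 = 7837973/830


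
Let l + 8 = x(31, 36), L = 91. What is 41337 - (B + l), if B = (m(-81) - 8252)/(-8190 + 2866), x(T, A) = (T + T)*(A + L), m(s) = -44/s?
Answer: 3608374889/107811 ≈ 33469.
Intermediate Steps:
x(T, A) = 2*T*(91 + A) (x(T, A) = (T + T)*(A + 91) = (2*T)*(91 + A) = 2*T*(91 + A))
l = 7866 (l = -8 + 2*31*(91 + 36) = -8 + 2*31*127 = -8 + 7874 = 7866)
B = 167092/107811 (B = (-44/(-81) - 8252)/(-8190 + 2866) = (-44*(-1/81) - 8252)/(-5324) = (44/81 - 8252)*(-1/5324) = -668368/81*(-1/5324) = 167092/107811 ≈ 1.5499)
41337 - (B + l) = 41337 - (167092/107811 + 7866) = 41337 - 1*848208418/107811 = 41337 - 848208418/107811 = 3608374889/107811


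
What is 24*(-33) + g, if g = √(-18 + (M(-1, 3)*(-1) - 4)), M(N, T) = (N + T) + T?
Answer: -792 + 3*I*√3 ≈ -792.0 + 5.1962*I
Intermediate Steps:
M(N, T) = N + 2*T
g = 3*I*√3 (g = √(-18 + ((-1 + 2*3)*(-1) - 4)) = √(-18 + ((-1 + 6)*(-1) - 4)) = √(-18 + (5*(-1) - 4)) = √(-18 + (-5 - 4)) = √(-18 - 9) = √(-27) = 3*I*√3 ≈ 5.1962*I)
24*(-33) + g = 24*(-33) + 3*I*√3 = -792 + 3*I*√3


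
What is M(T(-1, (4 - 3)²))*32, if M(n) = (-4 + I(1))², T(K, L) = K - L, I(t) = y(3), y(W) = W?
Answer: 32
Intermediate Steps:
I(t) = 3
M(n) = 1 (M(n) = (-4 + 3)² = (-1)² = 1)
M(T(-1, (4 - 3)²))*32 = 1*32 = 32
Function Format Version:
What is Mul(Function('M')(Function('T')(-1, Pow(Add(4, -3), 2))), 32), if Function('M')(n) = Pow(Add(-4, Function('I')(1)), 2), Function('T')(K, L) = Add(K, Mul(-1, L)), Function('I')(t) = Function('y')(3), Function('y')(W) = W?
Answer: 32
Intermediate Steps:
Function('I')(t) = 3
Function('M')(n) = 1 (Function('M')(n) = Pow(Add(-4, 3), 2) = Pow(-1, 2) = 1)
Mul(Function('M')(Function('T')(-1, Pow(Add(4, -3), 2))), 32) = Mul(1, 32) = 32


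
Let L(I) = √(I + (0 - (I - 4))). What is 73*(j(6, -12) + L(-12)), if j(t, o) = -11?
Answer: -657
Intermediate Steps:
L(I) = 2 (L(I) = √(I + (0 - (-4 + I))) = √(I + (0 + (4 - I))) = √(I + (4 - I)) = √4 = 2)
73*(j(6, -12) + L(-12)) = 73*(-11 + 2) = 73*(-9) = -657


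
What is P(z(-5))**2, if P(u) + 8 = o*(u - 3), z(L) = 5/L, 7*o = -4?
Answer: 1600/49 ≈ 32.653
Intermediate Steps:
o = -4/7 (o = (1/7)*(-4) = -4/7 ≈ -0.57143)
P(u) = -44/7 - 4*u/7 (P(u) = -8 - 4*(u - 3)/7 = -8 - 4*(-3 + u)/7 = -8 + (12/7 - 4*u/7) = -44/7 - 4*u/7)
P(z(-5))**2 = (-44/7 - 20/(7*(-5)))**2 = (-44/7 - 20*(-1)/(7*5))**2 = (-44/7 - 4/7*(-1))**2 = (-44/7 + 4/7)**2 = (-40/7)**2 = 1600/49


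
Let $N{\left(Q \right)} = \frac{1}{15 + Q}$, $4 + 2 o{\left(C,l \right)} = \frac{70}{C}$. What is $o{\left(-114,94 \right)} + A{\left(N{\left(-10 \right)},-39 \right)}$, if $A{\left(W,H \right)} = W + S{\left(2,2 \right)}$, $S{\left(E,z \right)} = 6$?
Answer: $\frac{2219}{570} \approx 3.893$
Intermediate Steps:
$o{\left(C,l \right)} = -2 + \frac{35}{C}$ ($o{\left(C,l \right)} = -2 + \frac{70 \frac{1}{C}}{2} = -2 + \frac{35}{C}$)
$A{\left(W,H \right)} = 6 + W$ ($A{\left(W,H \right)} = W + 6 = 6 + W$)
$o{\left(-114,94 \right)} + A{\left(N{\left(-10 \right)},-39 \right)} = \left(-2 + \frac{35}{-114}\right) + \left(6 + \frac{1}{15 - 10}\right) = \left(-2 + 35 \left(- \frac{1}{114}\right)\right) + \left(6 + \frac{1}{5}\right) = \left(-2 - \frac{35}{114}\right) + \left(6 + \frac{1}{5}\right) = - \frac{263}{114} + \frac{31}{5} = \frac{2219}{570}$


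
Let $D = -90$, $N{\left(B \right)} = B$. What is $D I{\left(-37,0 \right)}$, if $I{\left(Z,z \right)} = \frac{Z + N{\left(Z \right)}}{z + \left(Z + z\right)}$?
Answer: $-180$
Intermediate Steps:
$I{\left(Z,z \right)} = \frac{2 Z}{Z + 2 z}$ ($I{\left(Z,z \right)} = \frac{Z + Z}{z + \left(Z + z\right)} = \frac{2 Z}{Z + 2 z}$)
$D I{\left(-37,0 \right)} = - 90 \cdot 2 \left(-37\right) \frac{1}{-37 + 2 \cdot 0} = - 90 \cdot 2 \left(-37\right) \frac{1}{-37 + 0} = - 90 \cdot 2 \left(-37\right) \frac{1}{-37} = - 90 \cdot 2 \left(-37\right) \left(- \frac{1}{37}\right) = \left(-90\right) 2 = -180$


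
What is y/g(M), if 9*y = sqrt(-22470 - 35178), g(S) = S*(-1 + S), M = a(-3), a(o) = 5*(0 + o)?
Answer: I*sqrt(3603)/540 ≈ 0.11116*I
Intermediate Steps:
a(o) = 5*o
M = -15 (M = 5*(-3) = -15)
y = 4*I*sqrt(3603)/9 (y = sqrt(-22470 - 35178)/9 = sqrt(-57648)/9 = (4*I*sqrt(3603))/9 = 4*I*sqrt(3603)/9 ≈ 26.678*I)
y/g(M) = (4*I*sqrt(3603)/9)/((-15*(-1 - 15))) = (4*I*sqrt(3603)/9)/((-15*(-16))) = (4*I*sqrt(3603)/9)/240 = (4*I*sqrt(3603)/9)*(1/240) = I*sqrt(3603)/540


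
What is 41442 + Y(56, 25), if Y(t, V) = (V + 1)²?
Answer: 42118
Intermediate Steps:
Y(t, V) = (1 + V)²
41442 + Y(56, 25) = 41442 + (1 + 25)² = 41442 + 26² = 41442 + 676 = 42118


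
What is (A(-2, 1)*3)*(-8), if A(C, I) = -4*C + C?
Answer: -144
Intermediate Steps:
A(C, I) = -3*C
(A(-2, 1)*3)*(-8) = (-3*(-2)*3)*(-8) = (6*3)*(-8) = 18*(-8) = -144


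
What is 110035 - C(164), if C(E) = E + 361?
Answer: 109510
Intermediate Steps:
C(E) = 361 + E
110035 - C(164) = 110035 - (361 + 164) = 110035 - 1*525 = 110035 - 525 = 109510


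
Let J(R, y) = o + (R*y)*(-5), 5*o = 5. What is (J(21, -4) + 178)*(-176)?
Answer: -105424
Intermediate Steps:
o = 1 (o = (1/5)*5 = 1)
J(R, y) = 1 - 5*R*y (J(R, y) = 1 + (R*y)*(-5) = 1 - 5*R*y)
(J(21, -4) + 178)*(-176) = ((1 - 5*21*(-4)) + 178)*(-176) = ((1 + 420) + 178)*(-176) = (421 + 178)*(-176) = 599*(-176) = -105424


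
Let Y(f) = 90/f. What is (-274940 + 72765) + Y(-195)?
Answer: -2628281/13 ≈ -2.0218e+5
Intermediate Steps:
(-274940 + 72765) + Y(-195) = (-274940 + 72765) + 90/(-195) = -202175 + 90*(-1/195) = -202175 - 6/13 = -2628281/13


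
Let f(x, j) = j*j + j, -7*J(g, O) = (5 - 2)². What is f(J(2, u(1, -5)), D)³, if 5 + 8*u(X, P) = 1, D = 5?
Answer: 27000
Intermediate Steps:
u(X, P) = -½ (u(X, P) = -5/8 + (⅛)*1 = -5/8 + ⅛ = -½)
J(g, O) = -9/7 (J(g, O) = -(5 - 2)²/7 = -⅐*3² = -⅐*9 = -9/7)
f(x, j) = j + j² (f(x, j) = j² + j = j + j²)
f(J(2, u(1, -5)), D)³ = (5*(1 + 5))³ = (5*6)³ = 30³ = 27000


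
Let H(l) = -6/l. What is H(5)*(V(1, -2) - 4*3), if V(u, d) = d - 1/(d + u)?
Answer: 78/5 ≈ 15.600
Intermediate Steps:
H(5)*(V(1, -2) - 4*3) = (-6/5)*((-1 + (-2)² - 2*1)/(-2 + 1) - 4*3) = (-6*⅕)*((-1 + 4 - 2)/(-1) - 12) = -6*(-1*1 - 12)/5 = -6*(-1 - 12)/5 = -6/5*(-13) = 78/5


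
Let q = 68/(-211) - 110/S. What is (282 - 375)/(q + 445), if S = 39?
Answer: -765297/3636043 ≈ -0.21048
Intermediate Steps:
q = -25862/8229 (q = 68/(-211) - 110/39 = 68*(-1/211) - 110*1/39 = -68/211 - 110/39 = -25862/8229 ≈ -3.1428)
(282 - 375)/(q + 445) = (282 - 375)/(-25862/8229 + 445) = -93/3636043/8229 = -93*8229/3636043 = -765297/3636043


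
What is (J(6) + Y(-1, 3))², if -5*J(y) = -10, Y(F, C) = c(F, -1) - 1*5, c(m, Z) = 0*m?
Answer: 9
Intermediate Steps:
c(m, Z) = 0
Y(F, C) = -5 (Y(F, C) = 0 - 1*5 = 0 - 5 = -5)
J(y) = 2 (J(y) = -⅕*(-10) = 2)
(J(6) + Y(-1, 3))² = (2 - 5)² = (-3)² = 9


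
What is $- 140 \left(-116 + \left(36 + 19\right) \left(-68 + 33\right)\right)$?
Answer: $285740$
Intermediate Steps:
$- 140 \left(-116 + \left(36 + 19\right) \left(-68 + 33\right)\right) = - 140 \left(-116 + 55 \left(-35\right)\right) = - 140 \left(-116 - 1925\right) = \left(-140\right) \left(-2041\right) = 285740$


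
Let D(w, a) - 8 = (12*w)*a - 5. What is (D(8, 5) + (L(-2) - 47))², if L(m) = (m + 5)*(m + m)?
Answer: 179776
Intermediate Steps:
L(m) = 2*m*(5 + m) (L(m) = (5 + m)*(2*m) = 2*m*(5 + m))
D(w, a) = 3 + 12*a*w (D(w, a) = 8 + ((12*w)*a - 5) = 8 + (12*a*w - 5) = 8 + (-5 + 12*a*w) = 3 + 12*a*w)
(D(8, 5) + (L(-2) - 47))² = ((3 + 12*5*8) + (2*(-2)*(5 - 2) - 47))² = ((3 + 480) + (2*(-2)*3 - 47))² = (483 + (-12 - 47))² = (483 - 59)² = 424² = 179776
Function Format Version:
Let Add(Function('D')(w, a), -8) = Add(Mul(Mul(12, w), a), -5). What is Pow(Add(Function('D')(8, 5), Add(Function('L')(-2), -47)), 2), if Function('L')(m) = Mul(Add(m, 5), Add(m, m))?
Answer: 179776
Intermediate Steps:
Function('L')(m) = Mul(2, m, Add(5, m)) (Function('L')(m) = Mul(Add(5, m), Mul(2, m)) = Mul(2, m, Add(5, m)))
Function('D')(w, a) = Add(3, Mul(12, a, w)) (Function('D')(w, a) = Add(8, Add(Mul(Mul(12, w), a), -5)) = Add(8, Add(Mul(12, a, w), -5)) = Add(8, Add(-5, Mul(12, a, w))) = Add(3, Mul(12, a, w)))
Pow(Add(Function('D')(8, 5), Add(Function('L')(-2), -47)), 2) = Pow(Add(Add(3, Mul(12, 5, 8)), Add(Mul(2, -2, Add(5, -2)), -47)), 2) = Pow(Add(Add(3, 480), Add(Mul(2, -2, 3), -47)), 2) = Pow(Add(483, Add(-12, -47)), 2) = Pow(Add(483, -59), 2) = Pow(424, 2) = 179776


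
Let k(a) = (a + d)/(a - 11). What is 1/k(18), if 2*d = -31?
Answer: 14/5 ≈ 2.8000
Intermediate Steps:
d = -31/2 (d = (1/2)*(-31) = -31/2 ≈ -15.500)
k(a) = (-31/2 + a)/(-11 + a) (k(a) = (a - 31/2)/(a - 11) = (-31/2 + a)/(-11 + a))
1/k(18) = 1/((-31/2 + 18)/(-11 + 18)) = 1/((5/2)/7) = 1/((1/7)*(5/2)) = 1/(5/14) = 14/5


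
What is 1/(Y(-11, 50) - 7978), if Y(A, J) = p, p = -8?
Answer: -1/7986 ≈ -0.00012522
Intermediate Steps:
Y(A, J) = -8
1/(Y(-11, 50) - 7978) = 1/(-8 - 7978) = 1/(-7986) = -1/7986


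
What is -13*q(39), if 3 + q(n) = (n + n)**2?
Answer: -79053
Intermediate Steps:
q(n) = -3 + 4*n**2 (q(n) = -3 + (n + n)**2 = -3 + (2*n)**2 = -3 + 4*n**2)
-13*q(39) = -13*(-3 + 4*39**2) = -13*(-3 + 4*1521) = -13*(-3 + 6084) = -13*6081 = -79053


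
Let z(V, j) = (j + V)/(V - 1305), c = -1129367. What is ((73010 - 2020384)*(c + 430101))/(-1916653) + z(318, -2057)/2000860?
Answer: -57217354841897444879/80534040753180 ≈ -7.1047e+5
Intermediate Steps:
z(V, j) = (V + j)/(-1305 + V)
((73010 - 2020384)*(c + 430101))/(-1916653) + z(318, -2057)/2000860 = ((73010 - 2020384)*(-1129367 + 430101))/(-1916653) + ((318 - 2057)/(-1305 + 318))/2000860 = -1947374*(-699266)*(-1/1916653) + (-1739/(-987))*(1/2000860) = 1361732427484*(-1/1916653) - 1/987*(-1739)*(1/2000860) = -1361732427484/1916653 + (37/21)*(1/2000860) = -1361732427484/1916653 + 37/42018060 = -57217354841897444879/80534040753180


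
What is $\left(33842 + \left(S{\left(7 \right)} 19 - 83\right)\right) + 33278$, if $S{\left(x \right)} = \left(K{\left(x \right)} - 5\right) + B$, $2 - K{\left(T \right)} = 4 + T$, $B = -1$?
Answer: $66752$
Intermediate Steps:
$K{\left(T \right)} = -2 - T$ ($K{\left(T \right)} = 2 - \left(4 + T\right) = -2 - T$)
$S{\left(x \right)} = -8 - x$ ($S{\left(x \right)} = \left(\left(-2 - x\right) - 5\right) - 1 = \left(-7 - x\right) - 1 = -8 - x$)
$\left(33842 + \left(S{\left(7 \right)} 19 - 83\right)\right) + 33278 = \left(33842 + \left(\left(-8 - 7\right) 19 - 83\right)\right) + 33278 = \left(33842 - 368\right) + 33278 = 33474 + 33278 = 66752$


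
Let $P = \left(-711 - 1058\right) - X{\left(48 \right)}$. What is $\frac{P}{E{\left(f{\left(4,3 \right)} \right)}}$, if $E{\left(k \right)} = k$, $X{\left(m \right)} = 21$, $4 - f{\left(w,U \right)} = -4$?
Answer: $- \frac{895}{4} \approx -223.75$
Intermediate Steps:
$f{\left(w,U \right)} = 8$ ($f{\left(w,U \right)} = 4 - -4 = 4 + 4 = 8$)
$P = -1790$ ($P = \left(-711 - 1058\right) - 21 = -1769 - 21 = -1790$)
$\frac{P}{E{\left(f{\left(4,3 \right)} \right)}} = - \frac{1790}{8} = \left(-1790\right) \frac{1}{8} = - \frac{895}{4}$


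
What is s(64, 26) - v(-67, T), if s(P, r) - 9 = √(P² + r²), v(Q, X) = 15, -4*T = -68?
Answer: -6 + 2*√1193 ≈ 63.080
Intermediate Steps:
T = 17 (T = -¼*(-68) = 17)
s(P, r) = 9 + √(P² + r²)
s(64, 26) - v(-67, T) = (9 + √(64² + 26²)) - 1*15 = (9 + √(4096 + 676)) - 15 = (9 + √4772) - 15 = (9 + 2*√1193) - 15 = -6 + 2*√1193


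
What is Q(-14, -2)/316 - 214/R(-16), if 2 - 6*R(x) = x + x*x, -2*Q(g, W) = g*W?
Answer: 100603/18802 ≈ 5.3507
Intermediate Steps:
Q(g, W) = -W*g/2 (Q(g, W) = -g*W/2 = -W*g/2)
R(x) = ⅓ - x/6 - x²/6 (R(x) = ⅓ - (x + x*x)/6 = ⅓ - (x + x²)/6 = ⅓ + (-x/6 - x²/6) = ⅓ - x/6 - x²/6)
Q(-14, -2)/316 - 214/R(-16) = -½*(-2)*(-14)/316 - 214/(⅓ - ⅙*(-16) - ⅙*(-16)²) = -14*1/316 - 214/(⅓ + 8/3 - ⅙*256) = -7/158 - 214/(⅓ + 8/3 - 128/3) = -7/158 - 214/(-119/3) = -7/158 - 214*(-3/119) = -7/158 + 642/119 = 100603/18802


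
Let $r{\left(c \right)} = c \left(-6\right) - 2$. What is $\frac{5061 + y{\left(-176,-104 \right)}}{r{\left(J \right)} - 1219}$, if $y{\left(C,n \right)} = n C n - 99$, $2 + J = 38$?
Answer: $\frac{1898654}{1437} \approx 1321.3$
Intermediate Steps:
$J = 36$ ($J = -2 + 38 = 36$)
$y{\left(C,n \right)} = -99 + C n^{2}$ ($y{\left(C,n \right)} = C n n - 99 = C n^{2} - 99 = -99 + C n^{2}$)
$r{\left(c \right)} = -2 - 6 c$ ($r{\left(c \right)} = - 6 c - 2 = -2 - 6 c$)
$\frac{5061 + y{\left(-176,-104 \right)}}{r{\left(J \right)} - 1219} = \frac{5061 - \left(99 + 176 \left(-104\right)^{2}\right)}{\left(-2 - 216\right) - 1219} = \frac{5061 - 1903715}{\left(-2 - 216\right) - 1219} = \frac{5061 - 1903715}{-218 - 1219} = \frac{5061 - 1903715}{-1437} = \left(-1898654\right) \left(- \frac{1}{1437}\right) = \frac{1898654}{1437}$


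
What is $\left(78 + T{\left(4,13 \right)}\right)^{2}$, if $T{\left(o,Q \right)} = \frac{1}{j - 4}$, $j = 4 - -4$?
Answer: $\frac{97969}{16} \approx 6123.1$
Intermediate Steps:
$j = 8$ ($j = 4 + 4 = 8$)
$T{\left(o,Q \right)} = \frac{1}{4}$ ($T{\left(o,Q \right)} = \frac{1}{8 - 4} = \frac{1}{4}$)
$\left(78 + T{\left(4,13 \right)}\right)^{2} = \left(78 + \frac{1}{4}\right)^{2} = \left(\frac{313}{4}\right)^{2} = \frac{97969}{16}$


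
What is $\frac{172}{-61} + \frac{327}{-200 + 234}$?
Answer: $\frac{14099}{2074} \approx 6.798$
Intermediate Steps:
$\frac{172}{-61} + \frac{327}{-200 + 234} = 172 \left(- \frac{1}{61}\right) + \frac{327}{34} = - \frac{172}{61} + 327 \cdot \frac{1}{34} = - \frac{172}{61} + \frac{327}{34} = \frac{14099}{2074}$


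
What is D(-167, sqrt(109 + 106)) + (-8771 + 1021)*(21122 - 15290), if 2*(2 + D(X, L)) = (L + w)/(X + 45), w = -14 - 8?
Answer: -5514156233/122 - sqrt(215)/244 ≈ -4.5198e+7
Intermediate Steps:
w = -22
D(X, L) = -2 + (-22 + L)/(2*(45 + X)) (D(X, L) = -2 + ((L - 22)/(X + 45))/2 = -2 + ((-22 + L)/(45 + X))/2 = -2 + (-22 + L)/(2*(45 + X)))
D(-167, sqrt(109 + 106)) + (-8771 + 1021)*(21122 - 15290) = (-202 + sqrt(109 + 106) - 4*(-167))/(2*(45 - 167)) + (-8771 + 1021)*(21122 - 15290) = (1/2)*(-202 + sqrt(215) + 668)/(-122) - 7750*5832 = (1/2)*(-1/122)*(466 + sqrt(215)) - 45198000 = (-233/122 - sqrt(215)/244) - 45198000 = -5514156233/122 - sqrt(215)/244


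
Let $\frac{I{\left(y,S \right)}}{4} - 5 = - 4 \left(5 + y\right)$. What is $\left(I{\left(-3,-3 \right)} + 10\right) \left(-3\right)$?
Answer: $6$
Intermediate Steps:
$I{\left(y,S \right)} = -60 - 16 y$ ($I{\left(y,S \right)} = 20 + 4 \left(- 4 \left(5 + y\right)\right) = 20 + 4 \left(-20 - 4 y\right) = 20 - \left(80 + 16 y\right) = -60 - 16 y$)
$\left(I{\left(-3,-3 \right)} + 10\right) \left(-3\right) = \left(\left(-60 - -48\right) + 10\right) \left(-3\right) = \left(\left(-60 + 48\right) + 10\right) \left(-3\right) = \left(-12 + 10\right) \left(-3\right) = \left(-2\right) \left(-3\right) = 6$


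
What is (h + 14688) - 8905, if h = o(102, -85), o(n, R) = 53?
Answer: 5836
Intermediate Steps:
h = 53
(h + 14688) - 8905 = (53 + 14688) - 8905 = 14741 - 8905 = 5836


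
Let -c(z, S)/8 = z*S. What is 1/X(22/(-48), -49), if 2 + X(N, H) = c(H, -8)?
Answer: -1/3138 ≈ -0.00031867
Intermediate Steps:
c(z, S) = -8*S*z (c(z, S) = -8*z*S = -8*S*z)
X(N, H) = -2 + 64*H (X(N, H) = -2 - 8*(-8)*H = -2 + 64*H)
1/X(22/(-48), -49) = 1/(-2 + 64*(-49)) = 1/(-2 - 3136) = 1/(-3138) = -1/3138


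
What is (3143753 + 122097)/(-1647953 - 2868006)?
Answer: -466550/645137 ≈ -0.72318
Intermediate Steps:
(3143753 + 122097)/(-1647953 - 2868006) = 3265850/(-4515959) = 3265850*(-1/4515959) = -466550/645137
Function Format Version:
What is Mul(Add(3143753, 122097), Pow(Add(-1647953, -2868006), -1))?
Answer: Rational(-466550, 645137) ≈ -0.72318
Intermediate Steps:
Mul(Add(3143753, 122097), Pow(Add(-1647953, -2868006), -1)) = Mul(3265850, Pow(-4515959, -1)) = Mul(3265850, Rational(-1, 4515959)) = Rational(-466550, 645137)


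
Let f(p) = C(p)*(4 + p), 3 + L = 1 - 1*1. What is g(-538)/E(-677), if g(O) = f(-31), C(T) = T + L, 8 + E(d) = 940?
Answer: 459/466 ≈ 0.98498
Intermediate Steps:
E(d) = 932 (E(d) = -8 + 940 = 932)
L = -3 (L = -3 + (1 - 1*1) = -3 + (1 - 1) = -3 + 0 = -3)
C(T) = -3 + T (C(T) = T - 3 = -3 + T)
f(p) = (-3 + p)*(4 + p)
g(O) = 918 (g(O) = (-3 - 31)*(4 - 31) = -34*(-27) = 918)
g(-538)/E(-677) = 918/932 = 918*(1/932) = 459/466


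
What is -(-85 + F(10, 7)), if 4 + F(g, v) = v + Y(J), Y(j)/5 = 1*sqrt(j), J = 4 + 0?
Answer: 72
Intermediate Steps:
J = 4
Y(j) = 5*sqrt(j) (Y(j) = 5*(1*sqrt(j)) = 5*sqrt(j))
F(g, v) = 6 + v (F(g, v) = -4 + (v + 5*sqrt(4)) = -4 + (v + 5*2) = -4 + (v + 10) = -4 + (10 + v) = 6 + v)
-(-85 + F(10, 7)) = -(-85 + (6 + 7)) = -(-85 + 13) = -1*(-72) = 72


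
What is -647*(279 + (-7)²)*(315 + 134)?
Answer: -95284984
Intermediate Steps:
-647*(279 + (-7)²)*(315 + 134) = -647*(279 + 49)*449 = -212216*449 = -647*147272 = -95284984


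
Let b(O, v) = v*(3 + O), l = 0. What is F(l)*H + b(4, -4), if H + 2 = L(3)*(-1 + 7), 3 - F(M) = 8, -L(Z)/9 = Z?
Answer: 792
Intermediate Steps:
L(Z) = -9*Z
F(M) = -5 (F(M) = 3 - 1*8 = 3 - 8 = -5)
H = -164 (H = -2 + (-9*3)*(-1 + 7) = -2 - 27*6 = -2 - 162 = -164)
F(l)*H + b(4, -4) = -5*(-164) - 4*(3 + 4) = 820 - 4*7 = 820 - 28 = 792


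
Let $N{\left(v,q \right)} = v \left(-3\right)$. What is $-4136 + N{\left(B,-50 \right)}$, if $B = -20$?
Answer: $-4076$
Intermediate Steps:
$N{\left(v,q \right)} = - 3 v$
$-4136 + N{\left(B,-50 \right)} = -4136 - -60 = -4136 + 60 = -4076$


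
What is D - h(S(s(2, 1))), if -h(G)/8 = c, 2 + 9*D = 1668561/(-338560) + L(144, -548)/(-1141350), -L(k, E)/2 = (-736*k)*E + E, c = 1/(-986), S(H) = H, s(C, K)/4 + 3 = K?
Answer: 1805404382544389/171452537827200 ≈ 10.530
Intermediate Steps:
s(C, K) = -12 + 4*K
c = -1/986 ≈ -0.0010142
L(k, E) = -2*E + 1472*E*k (L(k, E) = -2*((-736*k)*E + E) = -2*(-736*E*k + E) = -2*(E - 736*E*k) = -2*E + 1472*E*k)
D = 3664899550073/347773910400 (D = -2/9 + (1668561/(-338560) + (2*(-548)*(-1 + 736*144))/(-1141350))/9 = -2/9 + (1668561*(-1/338560) + (2*(-548)*(-1 + 105984))*(-1/1141350))/9 = -2/9 + (-1668561/338560 + (2*(-548)*105983)*(-1/1141350))/9 = -2/9 + (-1668561/338560 - 116157368*(-1/1141350))/9 = -2/9 + (-1668561/338560 + 58078684/570675)/9 = -2/9 + (⅑)*(3742182641273/38641545600) = -2/9 + 3742182641273/347773910400 = 3664899550073/347773910400 ≈ 10.538)
h(G) = 4/493 (h(G) = -8*(-1/986) = 4/493)
D - h(S(s(2, 1))) = 3664899550073/347773910400 - 1*4/493 = 3664899550073/347773910400 - 4/493 = 1805404382544389/171452537827200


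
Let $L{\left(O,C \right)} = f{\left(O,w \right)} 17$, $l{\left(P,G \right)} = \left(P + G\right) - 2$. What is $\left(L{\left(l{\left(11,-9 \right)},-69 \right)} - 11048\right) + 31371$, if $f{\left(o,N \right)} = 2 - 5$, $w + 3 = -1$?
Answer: $20272$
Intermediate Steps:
$w = -4$ ($w = -3 - 1 = -4$)
$f{\left(o,N \right)} = -3$
$l{\left(P,G \right)} = -2 + G + P$ ($l{\left(P,G \right)} = \left(G + P\right) - 2 = -2 + G + P$)
$L{\left(O,C \right)} = -51$ ($L{\left(O,C \right)} = \left(-3\right) 17 = -51$)
$\left(L{\left(l{\left(11,-9 \right)},-69 \right)} - 11048\right) + 31371 = \left(-51 - 11048\right) + 31371 = -11099 + 31371 = 20272$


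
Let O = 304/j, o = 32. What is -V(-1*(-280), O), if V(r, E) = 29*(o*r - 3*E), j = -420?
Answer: -9096604/35 ≈ -2.5990e+5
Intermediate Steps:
O = -76/105 (O = 304/(-420) = 304*(-1/420) = -76/105 ≈ -0.72381)
V(r, E) = -87*E + 928*r (V(r, E) = 29*(32*r - 3*E) = 29*(-3*E + 32*r) = -87*E + 928*r)
-V(-1*(-280), O) = -(-87*(-76/105) + 928*(-1*(-280))) = -(2204/35 + 928*280) = -(2204/35 + 259840) = -1*9096604/35 = -9096604/35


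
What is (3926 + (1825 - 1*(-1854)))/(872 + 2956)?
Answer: 2535/1276 ≈ 1.9867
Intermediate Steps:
(3926 + (1825 - 1*(-1854)))/(872 + 2956) = (3926 + (1825 + 1854))/3828 = (3926 + 3679)*(1/3828) = 7605*(1/3828) = 2535/1276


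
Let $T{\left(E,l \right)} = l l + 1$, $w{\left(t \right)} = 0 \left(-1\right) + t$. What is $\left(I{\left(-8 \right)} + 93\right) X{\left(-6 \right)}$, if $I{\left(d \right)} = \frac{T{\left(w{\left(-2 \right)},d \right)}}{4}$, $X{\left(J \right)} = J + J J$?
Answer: $\frac{6555}{2} \approx 3277.5$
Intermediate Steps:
$w{\left(t \right)} = t$ ($w{\left(t \right)} = 0 + t = t$)
$T{\left(E,l \right)} = 1 + l^{2}$ ($T{\left(E,l \right)} = l^{2} + 1 = 1 + l^{2}$)
$X{\left(J \right)} = J + J^{2}$
$I{\left(d \right)} = \frac{1}{4} + \frac{d^{2}}{4}$ ($I{\left(d \right)} = \frac{1 + d^{2}}{4} = \left(1 + d^{2}\right) \frac{1}{4} = \frac{1}{4} + \frac{d^{2}}{4}$)
$\left(I{\left(-8 \right)} + 93\right) X{\left(-6 \right)} = \left(\left(\frac{1}{4} + \frac{\left(-8\right)^{2}}{4}\right) + 93\right) \left(- 6 \left(1 - 6\right)\right) = \left(\left(\frac{1}{4} + \frac{1}{4} \cdot 64\right) + 93\right) \left(\left(-6\right) \left(-5\right)\right) = \left(\left(\frac{1}{4} + 16\right) + 93\right) 30 = \left(\frac{65}{4} + 93\right) 30 = \frac{437}{4} \cdot 30 = \frac{6555}{2}$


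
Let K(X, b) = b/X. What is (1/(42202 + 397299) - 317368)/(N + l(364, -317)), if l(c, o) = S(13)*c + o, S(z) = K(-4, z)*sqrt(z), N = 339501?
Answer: -927658618926128/991269449625549 - 55003014544387*sqrt(13)/16851580643634333 ≈ -0.94760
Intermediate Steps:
S(z) = -z**(3/2)/4 (S(z) = (z/(-4))*sqrt(z) = (z*(-1/4))*sqrt(z) = (-z/4)*sqrt(z) = -z**(3/2)/4)
l(c, o) = o - 13*c*sqrt(13)/4 (l(c, o) = (-13*sqrt(13)/4)*c + o = -13*c*sqrt(13)/4 + o = o - 13*c*sqrt(13)/4)
(1/(42202 + 397299) - 317368)/(N + l(364, -317)) = (1/(42202 + 397299) - 317368)/(339501 + (-317 - 13/4*364*sqrt(13))) = (1/439501 - 317368)/(339501 + (-317 - 1183*sqrt(13))) = (1/439501 - 317368)/(339184 - 1183*sqrt(13)) = -139483553367/(439501*(339184 - 1183*sqrt(13)))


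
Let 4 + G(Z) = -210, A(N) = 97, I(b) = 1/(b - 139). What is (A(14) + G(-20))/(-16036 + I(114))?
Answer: 2925/400901 ≈ 0.0072961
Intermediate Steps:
I(b) = 1/(-139 + b)
G(Z) = -214 (G(Z) = -4 - 210 = -214)
(A(14) + G(-20))/(-16036 + I(114)) = (97 - 214)/(-16036 + 1/(-139 + 114)) = -117/(-16036 + 1/(-25)) = -117/(-16036 - 1/25) = -117/(-400901/25) = -117*(-25/400901) = 2925/400901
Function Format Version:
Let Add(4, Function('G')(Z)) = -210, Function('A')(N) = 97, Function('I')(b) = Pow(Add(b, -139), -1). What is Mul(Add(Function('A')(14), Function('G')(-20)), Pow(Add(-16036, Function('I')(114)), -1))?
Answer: Rational(2925, 400901) ≈ 0.0072961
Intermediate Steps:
Function('I')(b) = Pow(Add(-139, b), -1)
Function('G')(Z) = -214 (Function('G')(Z) = Add(-4, -210) = -214)
Mul(Add(Function('A')(14), Function('G')(-20)), Pow(Add(-16036, Function('I')(114)), -1)) = Mul(Add(97, -214), Pow(Add(-16036, Pow(Add(-139, 114), -1)), -1)) = Mul(-117, Pow(Add(-16036, Pow(-25, -1)), -1)) = Mul(-117, Pow(Add(-16036, Rational(-1, 25)), -1)) = Mul(-117, Pow(Rational(-400901, 25), -1)) = Mul(-117, Rational(-25, 400901)) = Rational(2925, 400901)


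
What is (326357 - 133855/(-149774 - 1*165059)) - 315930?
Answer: 3282897546/314833 ≈ 10427.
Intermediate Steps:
(326357 - 133855/(-149774 - 1*165059)) - 315930 = (326357 - 133855/(-149774 - 165059)) - 315930 = (326357 - 133855/(-314833)) - 315930 = (326357 - 133855*(-1/314833)) - 315930 = (326357 + 133855/314833) - 315930 = 102748087236/314833 - 315930 = 3282897546/314833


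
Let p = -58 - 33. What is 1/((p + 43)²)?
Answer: 1/2304 ≈ 0.00043403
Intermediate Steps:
p = -91
1/((p + 43)²) = 1/((-91 + 43)²) = 1/((-48)²) = 1/2304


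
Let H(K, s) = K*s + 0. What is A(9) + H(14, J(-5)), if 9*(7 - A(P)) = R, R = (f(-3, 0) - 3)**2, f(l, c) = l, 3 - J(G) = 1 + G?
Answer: 101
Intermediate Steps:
J(G) = 2 - G (J(G) = 3 - (1 + G) = 3 + (-1 - G) = 2 - G)
H(K, s) = K*s
R = 36 (R = (-3 - 3)**2 = (-6)**2 = 36)
A(P) = 3 (A(P) = 7 - 1/9*36 = 7 - 4 = 3)
A(9) + H(14, J(-5)) = 3 + 14*(2 - 1*(-5)) = 3 + 14*(2 + 5) = 3 + 14*7 = 3 + 98 = 101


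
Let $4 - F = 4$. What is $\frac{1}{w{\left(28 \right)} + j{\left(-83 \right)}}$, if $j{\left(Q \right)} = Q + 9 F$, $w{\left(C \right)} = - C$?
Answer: $- \frac{1}{111} \approx -0.009009$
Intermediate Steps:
$F = 0$ ($F = 4 - 4 = 0$)
$j{\left(Q \right)} = Q$ ($j{\left(Q \right)} = Q + 9 \cdot 0 = Q + 0 = Q$)
$\frac{1}{w{\left(28 \right)} + j{\left(-83 \right)}} = \frac{1}{\left(-1\right) 28 - 83} = \frac{1}{-28 - 83} = \frac{1}{-111} = - \frac{1}{111}$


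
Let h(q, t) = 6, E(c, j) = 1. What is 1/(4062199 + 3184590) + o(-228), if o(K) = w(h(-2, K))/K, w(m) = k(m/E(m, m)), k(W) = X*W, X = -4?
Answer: 14493597/137688991 ≈ 0.10526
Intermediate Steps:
k(W) = -4*W
w(m) = -4*m (w(m) = -4*m/1 = -4*m)
o(K) = -24/K (o(K) = (-4*6)/K = -24/K)
1/(4062199 + 3184590) + o(-228) = 1/(4062199 + 3184590) - 24/(-228) = 1/7246789 - 24*(-1/228) = 1/7246789 + 2/19 = 14493597/137688991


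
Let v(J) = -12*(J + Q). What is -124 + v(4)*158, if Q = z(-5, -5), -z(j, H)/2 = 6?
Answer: 15044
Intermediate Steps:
z(j, H) = -12 (z(j, H) = -2*6 = -12)
Q = -12
v(J) = 144 - 12*J (v(J) = -12*(J - 12) = -12*(-12 + J) = 144 - 12*J)
-124 + v(4)*158 = -124 + (144 - 12*4)*158 = -124 + (144 - 48)*158 = -124 + 96*158 = -124 + 15168 = 15044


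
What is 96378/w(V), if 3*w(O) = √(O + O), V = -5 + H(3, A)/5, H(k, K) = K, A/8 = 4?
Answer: 144567*√70/7 ≈ 1.7279e+5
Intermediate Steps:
A = 32 (A = 8*4 = 32)
V = 7/5 (V = -5 + 32/5 = 7/5 ≈ 1.4000)
w(O) = √2*√O/3 (w(O) = √(O + O)/3 = √(2*O)/3 = (√2*√O)/3 = √2*√O/3)
96378/w(V) = 96378/((√2*√(7/5)/3)) = 96378/((√2*(√35/5)/3)) = 96378/((√70/15)) = 96378*(3*√70/14) = 144567*√70/7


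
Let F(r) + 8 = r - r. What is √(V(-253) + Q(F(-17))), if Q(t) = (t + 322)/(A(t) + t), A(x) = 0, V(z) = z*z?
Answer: 81*√39/2 ≈ 252.92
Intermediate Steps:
V(z) = z²
F(r) = -8 (F(r) = -8 + (r - r) = -8 + 0 = -8)
Q(t) = (322 + t)/t (Q(t) = (t + 322)/(0 + t) = (322 + t)/t)
√(V(-253) + Q(F(-17))) = √((-253)² + (322 - 8)/(-8)) = √(64009 - ⅛*314) = √(64009 - 157/4) = √(255879/4) = 81*√39/2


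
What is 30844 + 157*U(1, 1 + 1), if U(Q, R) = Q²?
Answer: 31001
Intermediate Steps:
30844 + 157*U(1, 1 + 1) = 30844 + 157*1² = 30844 + 157*1 = 30844 + 157 = 31001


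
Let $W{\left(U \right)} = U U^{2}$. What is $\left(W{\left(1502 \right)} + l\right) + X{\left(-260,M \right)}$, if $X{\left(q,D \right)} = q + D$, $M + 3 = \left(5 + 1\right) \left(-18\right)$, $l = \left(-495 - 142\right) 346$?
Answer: $3388297235$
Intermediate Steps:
$l = -220402$ ($l = \left(-637\right) 346 = -220402$)
$W{\left(U \right)} = U^{3}$
$M = -111$ ($M = -3 + \left(5 + 1\right) \left(-18\right) = -3 + 6 \left(-18\right) = -3 - 108 = -111$)
$X{\left(q,D \right)} = D + q$
$\left(W{\left(1502 \right)} + l\right) + X{\left(-260,M \right)} = \left(1502^{3} - 220402\right) - 371 = \left(3388518008 - 220402\right) - 371 = 3388297606 - 371 = 3388297235$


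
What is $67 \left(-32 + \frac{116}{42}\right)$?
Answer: $- \frac{41138}{21} \approx -1959.0$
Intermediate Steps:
$67 \left(-32 + \frac{116}{42}\right) = 67 \left(-32 + 116 \cdot \frac{1}{42}\right) = 67 \left(-32 + \frac{58}{21}\right) = 67 \left(- \frac{614}{21}\right) = - \frac{41138}{21}$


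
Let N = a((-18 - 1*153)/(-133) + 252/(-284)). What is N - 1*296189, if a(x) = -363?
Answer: -296552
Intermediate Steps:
N = -363
N - 1*296189 = -363 - 1*296189 = -363 - 296189 = -296552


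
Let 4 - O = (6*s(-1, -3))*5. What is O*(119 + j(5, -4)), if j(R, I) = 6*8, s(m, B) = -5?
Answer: 25718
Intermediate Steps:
j(R, I) = 48
O = 154 (O = 4 - 6*(-5)*5 = 4 - (-30)*5 = 4 - 1*(-150) = 4 + 150 = 154)
O*(119 + j(5, -4)) = 154*(119 + 48) = 154*167 = 25718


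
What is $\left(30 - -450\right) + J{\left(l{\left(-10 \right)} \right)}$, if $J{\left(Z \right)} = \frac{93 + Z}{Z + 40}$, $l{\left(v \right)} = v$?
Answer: $\frac{14483}{30} \approx 482.77$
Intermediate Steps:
$J{\left(Z \right)} = \frac{93 + Z}{40 + Z}$
$\left(30 - -450\right) + J{\left(l{\left(-10 \right)} \right)} = \left(30 - -450\right) + \frac{93 - 10}{40 - 10} = \left(30 + 450\right) + \frac{1}{30} \cdot 83 = 480 + \frac{1}{30} \cdot 83 = 480 + \frac{83}{30} = \frac{14483}{30}$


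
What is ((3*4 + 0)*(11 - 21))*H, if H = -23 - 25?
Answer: 5760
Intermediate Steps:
H = -48
((3*4 + 0)*(11 - 21))*H = ((3*4 + 0)*(11 - 21))*(-48) = ((12 + 0)*(-10))*(-48) = (12*(-10))*(-48) = -120*(-48) = 5760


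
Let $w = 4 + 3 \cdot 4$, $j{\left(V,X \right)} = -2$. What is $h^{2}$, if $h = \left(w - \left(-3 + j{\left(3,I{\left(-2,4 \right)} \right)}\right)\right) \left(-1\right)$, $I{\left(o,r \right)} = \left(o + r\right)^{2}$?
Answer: $441$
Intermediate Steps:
$w = 16$ ($w = 4 + 12 = 16$)
$h = -21$ ($h = \left(16 + \left(3 - -2\right)\right) \left(-1\right) = \left(16 + \left(3 + 2\right)\right) \left(-1\right) = \left(16 + 5\right) \left(-1\right) = 21 \left(-1\right) = -21$)
$h^{2} = \left(-21\right)^{2} = 441$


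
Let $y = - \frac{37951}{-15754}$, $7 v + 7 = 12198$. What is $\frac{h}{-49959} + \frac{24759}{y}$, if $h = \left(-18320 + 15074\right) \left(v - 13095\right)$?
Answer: $\frac{42205462170838}{4423986021} \approx 9540.1$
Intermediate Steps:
$v = \frac{12191}{7}$ ($v = -1 + \frac{1}{7} \cdot 12198 = -1 + \frac{12198}{7} = \frac{12191}{7} \approx 1741.6$)
$h = \frac{257972604}{7}$ ($h = \left(-18320 + 15074\right) \left(\frac{12191}{7} - 13095\right) = \left(-3246\right) \left(- \frac{79474}{7}\right) = \frac{257972604}{7} \approx 3.6853 \cdot 10^{7}$)
$y = \frac{37951}{15754}$ ($y = \left(-37951\right) \left(- \frac{1}{15754}\right) = \frac{37951}{15754} \approx 2.409$)
$\frac{h}{-49959} + \frac{24759}{y} = \frac{257972604}{7 \left(-49959\right)} + \frac{24759}{\frac{37951}{15754}} = \frac{257972604}{7} \left(- \frac{1}{49959}\right) + 24759 \cdot \frac{15754}{37951} = - \frac{85990868}{116571} + \frac{390053286}{37951} = \frac{42205462170838}{4423986021}$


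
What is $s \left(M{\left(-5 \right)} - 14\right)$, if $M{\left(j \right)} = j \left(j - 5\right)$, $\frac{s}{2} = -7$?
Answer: $-504$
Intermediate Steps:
$s = -14$ ($s = 2 \left(-7\right) = -14$)
$M{\left(j \right)} = j \left(-5 + j\right)$
$s \left(M{\left(-5 \right)} - 14\right) = - 14 \left(- 5 \left(-5 - 5\right) - 14\right) = - 14 \left(\left(-5\right) \left(-10\right) - 14\right) = - 14 \left(50 - 14\right) = \left(-14\right) 36 = -504$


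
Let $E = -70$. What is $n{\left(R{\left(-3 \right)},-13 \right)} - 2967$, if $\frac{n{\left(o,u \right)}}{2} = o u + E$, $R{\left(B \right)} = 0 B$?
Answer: $-3107$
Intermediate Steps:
$R{\left(B \right)} = 0$
$n{\left(o,u \right)} = -140 + 2 o u$ ($n{\left(o,u \right)} = 2 \left(o u - 70\right) = 2 \left(-70 + o u\right) = -140 + 2 o u$)
$n{\left(R{\left(-3 \right)},-13 \right)} - 2967 = \left(-140 + 2 \cdot 0 \left(-13\right)\right) - 2967 = \left(-140 + 0\right) - 2967 = -140 - 2967 = -3107$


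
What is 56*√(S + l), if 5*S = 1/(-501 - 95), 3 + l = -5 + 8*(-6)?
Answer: 28*I*√124326345/745 ≈ 419.07*I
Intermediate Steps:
l = -56 (l = -3 + (-5 + 8*(-6)) = -3 + (-5 - 48) = -3 - 53 = -56)
S = -1/2980 (S = 1/(5*(-501 - 95)) = (⅕)/(-596) = (⅕)*(-1/596) = -1/2980 ≈ -0.00033557)
56*√(S + l) = 56*√(-1/2980 - 56) = 56*√(-166881/2980) = 56*(I*√124326345/1490) = 28*I*√124326345/745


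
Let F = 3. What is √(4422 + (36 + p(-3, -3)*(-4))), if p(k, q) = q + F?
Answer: √4458 ≈ 66.768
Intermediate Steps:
p(k, q) = 3 + q (p(k, q) = q + 3 = 3 + q)
√(4422 + (36 + p(-3, -3)*(-4))) = √(4422 + (36 + (3 - 3)*(-4))) = √(4422 + (36 + 0*(-4))) = √(4422 + (36 + 0)) = √(4422 + 36) = √4458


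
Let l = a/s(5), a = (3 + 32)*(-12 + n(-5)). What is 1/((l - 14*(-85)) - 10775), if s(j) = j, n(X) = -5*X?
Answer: -1/9494 ≈ -0.00010533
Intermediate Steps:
a = 455 (a = (3 + 32)*(-12 - 5*(-5)) = 35*(-12 + 25) = 35*13 = 455)
l = 91 (l = 455/5 = 455*(⅕) = 91)
1/((l - 14*(-85)) - 10775) = 1/((91 - 14*(-85)) - 10775) = 1/((91 + 1190) - 10775) = 1/(1281 - 10775) = 1/(-9494) = -1/9494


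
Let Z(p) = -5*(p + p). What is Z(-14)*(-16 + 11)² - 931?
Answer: 2569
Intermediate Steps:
Z(p) = -10*p
Z(-14)*(-16 + 11)² - 931 = (-10*(-14))*(-16 + 11)² - 931 = 140*(-5)² - 931 = 140*25 - 931 = 3500 - 931 = 2569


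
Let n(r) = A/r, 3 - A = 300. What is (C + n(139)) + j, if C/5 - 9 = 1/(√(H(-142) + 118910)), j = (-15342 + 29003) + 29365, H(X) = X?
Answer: 5986572/139 + 5*√7423/29692 ≈ 43069.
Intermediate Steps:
A = -297 (A = 3 - 1*300 = 3 - 300 = -297)
j = 43026 (j = 13661 + 29365 = 43026)
n(r) = -297/r
C = 45 + 5*√7423/29692 (C = 45 + 5/(√(-142 + 118910)) = 45 + 5/(√118768) = 45 + 5/((4*√7423)) = 45 + 5*(√7423/29692) = 45 + 5*√7423/29692 ≈ 45.015)
(C + n(139)) + j = ((45 + 5*√7423/29692) - 297/139) + 43026 = (5958/139 + 5*√7423/29692) + 43026 = 5986572/139 + 5*√7423/29692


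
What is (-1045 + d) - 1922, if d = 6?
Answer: -2961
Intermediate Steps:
(-1045 + d) - 1922 = (-1045 + 6) - 1922 = -1039 - 1922 = -2961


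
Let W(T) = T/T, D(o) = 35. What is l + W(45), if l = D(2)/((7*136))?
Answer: 141/136 ≈ 1.0368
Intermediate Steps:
W(T) = 1
l = 5/136 (l = 35/((7*136)) = 35/952 = 35*(1/952) = 5/136 ≈ 0.036765)
l + W(45) = 5/136 + 1 = 141/136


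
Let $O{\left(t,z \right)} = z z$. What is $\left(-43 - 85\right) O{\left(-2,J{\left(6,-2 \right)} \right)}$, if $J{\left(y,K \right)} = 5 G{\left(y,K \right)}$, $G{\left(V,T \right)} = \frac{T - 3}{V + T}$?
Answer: $-5000$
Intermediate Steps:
$G{\left(V,T \right)} = \frac{-3 + T}{T + V}$
$J{\left(y,K \right)} = \frac{5 \left(-3 + K\right)}{K + y}$ ($J{\left(y,K \right)} = 5 \frac{-3 + K}{K + y} = \frac{5 \left(-3 + K\right)}{K + y}$)
$O{\left(t,z \right)} = z^{2}$
$\left(-43 - 85\right) O{\left(-2,J{\left(6,-2 \right)} \right)} = \left(-43 - 85\right) \left(\frac{5 \left(-3 - 2\right)}{-2 + 6}\right)^{2} = - 128 \left(5 \cdot \frac{1}{4} \left(-5\right)\right)^{2} = - 128 \left(- \frac{25}{4}\right)^{2} = \left(-128\right) \frac{625}{16} = -5000$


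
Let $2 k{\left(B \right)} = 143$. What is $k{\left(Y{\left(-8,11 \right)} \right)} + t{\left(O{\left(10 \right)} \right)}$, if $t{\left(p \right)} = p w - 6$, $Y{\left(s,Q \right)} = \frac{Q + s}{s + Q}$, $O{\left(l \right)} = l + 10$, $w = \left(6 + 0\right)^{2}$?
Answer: $\frac{1571}{2} \approx 785.5$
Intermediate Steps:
$w = 36$ ($w = 6^{2} = 36$)
$O{\left(l \right)} = 10 + l$
$Y{\left(s,Q \right)} = 1$ ($Y{\left(s,Q \right)} = \frac{Q + s}{Q + s} = 1$)
$t{\left(p \right)} = -6 + 36 p$ ($t{\left(p \right)} = p 36 - 6 = 36 p - 6 = -6 + 36 p$)
$k{\left(B \right)} = \frac{143}{2}$ ($k{\left(B \right)} = \frac{1}{2} \cdot 143 = \frac{143}{2}$)
$k{\left(Y{\left(-8,11 \right)} \right)} + t{\left(O{\left(10 \right)} \right)} = \frac{143}{2} - \left(6 - 36 \left(10 + 10\right)\right) = \frac{143}{2} + \left(-6 + 36 \cdot 20\right) = \frac{143}{2} + \left(-6 + 720\right) = \frac{143}{2} + 714 = \frac{1571}{2}$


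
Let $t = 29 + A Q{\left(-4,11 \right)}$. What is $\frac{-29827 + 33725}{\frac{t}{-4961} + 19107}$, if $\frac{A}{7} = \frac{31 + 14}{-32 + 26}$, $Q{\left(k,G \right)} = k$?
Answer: $\frac{9668989}{47394794} \approx 0.20401$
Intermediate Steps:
$A = - \frac{105}{2}$ ($A = 7 \frac{31 + 14}{-32 + 26} = 7 \frac{45}{-6} = 7 \cdot 45 \left(- \frac{1}{6}\right) = 7 \left(- \frac{15}{2}\right) = - \frac{105}{2} \approx -52.5$)
$t = 239$ ($t = 29 - -210 = 29 + 210 = 239$)
$\frac{-29827 + 33725}{\frac{t}{-4961} + 19107} = \frac{-29827 + 33725}{\frac{239}{-4961} + 19107} = \frac{3898}{239 \left(- \frac{1}{4961}\right) + 19107} = \frac{3898}{- \frac{239}{4961} + 19107} = \frac{3898}{\frac{94789588}{4961}} = 3898 \cdot \frac{4961}{94789588} = \frac{9668989}{47394794}$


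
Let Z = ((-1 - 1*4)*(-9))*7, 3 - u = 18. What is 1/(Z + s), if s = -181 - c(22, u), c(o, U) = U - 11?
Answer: 1/160 ≈ 0.0062500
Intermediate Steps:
u = -15 (u = 3 - 1*18 = 3 - 18 = -15)
c(o, U) = -11 + U
s = -155 (s = -181 - (-11 - 15) = -181 - 1*(-26) = -181 + 26 = -155)
Z = 315 (Z = ((-1 - 4)*(-9))*7 = -5*(-9)*7 = 45*7 = 315)
1/(Z + s) = 1/(315 - 155) = 1/160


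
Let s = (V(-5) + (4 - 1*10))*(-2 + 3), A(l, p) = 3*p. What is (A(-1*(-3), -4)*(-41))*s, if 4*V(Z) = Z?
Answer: -3567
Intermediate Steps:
V(Z) = Z/4
s = -29/4 (s = ((¼)*(-5) + (4 - 1*10))*(-2 + 3) = (-5/4 + (4 - 10))*1 = (-5/4 - 6)*1 = -29/4*1 = -29/4 ≈ -7.2500)
(A(-1*(-3), -4)*(-41))*s = ((3*(-4))*(-41))*(-29/4) = -12*(-41)*(-29/4) = 492*(-29/4) = -3567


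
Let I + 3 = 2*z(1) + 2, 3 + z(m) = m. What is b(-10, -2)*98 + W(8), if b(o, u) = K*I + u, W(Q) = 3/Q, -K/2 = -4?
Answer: -32925/8 ≈ -4115.6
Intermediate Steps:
K = 8 (K = -2*(-4) = 8)
z(m) = -3 + m
I = -5 (I = -3 + (2*(-3 + 1) + 2) = -3 + (2*(-2) + 2) = -3 + (-4 + 2) = -3 - 2 = -5)
b(o, u) = -40 + u (b(o, u) = 8*(-5) + u = -40 + u)
b(-10, -2)*98 + W(8) = (-40 - 2)*98 + 3/8 = -42*98 + 3*(⅛) = -4116 + 3/8 = -32925/8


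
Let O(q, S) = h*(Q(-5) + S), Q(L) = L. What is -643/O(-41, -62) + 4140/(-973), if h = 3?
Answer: -206501/195573 ≈ -1.0559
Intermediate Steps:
O(q, S) = -15 + 3*S (O(q, S) = 3*(-5 + S) = -15 + 3*S)
-643/O(-41, -62) + 4140/(-973) = -643/(-15 + 3*(-62)) + 4140/(-973) = -643/(-15 - 186) + 4140*(-1/973) = -643/(-201) - 4140/973 = -643*(-1/201) - 4140/973 = 643/201 - 4140/973 = -206501/195573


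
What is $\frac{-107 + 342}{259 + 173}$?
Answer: $\frac{235}{432} \approx 0.54398$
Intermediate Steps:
$\frac{-107 + 342}{259 + 173} = \frac{235}{432}$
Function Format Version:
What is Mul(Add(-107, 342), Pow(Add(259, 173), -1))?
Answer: Rational(235, 432) ≈ 0.54398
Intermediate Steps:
Mul(Add(-107, 342), Pow(Add(259, 173), -1)) = Mul(235, Pow(432, -1)) = Mul(235, Rational(1, 432)) = Rational(235, 432)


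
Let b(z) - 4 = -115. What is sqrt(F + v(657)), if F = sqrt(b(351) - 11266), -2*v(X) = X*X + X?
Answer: sqrt(-216153 + I*sqrt(11377)) ≈ 0.115 + 464.92*I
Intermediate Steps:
b(z) = -111 (b(z) = 4 - 115 = -111)
v(X) = -X/2 - X**2/2 (v(X) = -(X*X + X)/2 = -(X**2 + X)/2 = -(X + X**2)/2 = -X/2 - X**2/2)
F = I*sqrt(11377) (F = sqrt(-111 - 11266) = sqrt(-11377) = I*sqrt(11377) ≈ 106.66*I)
sqrt(F + v(657)) = sqrt(I*sqrt(11377) - 1/2*657*(1 + 657)) = sqrt(I*sqrt(11377) - 1/2*657*658) = sqrt(I*sqrt(11377) - 216153) = sqrt(-216153 + I*sqrt(11377))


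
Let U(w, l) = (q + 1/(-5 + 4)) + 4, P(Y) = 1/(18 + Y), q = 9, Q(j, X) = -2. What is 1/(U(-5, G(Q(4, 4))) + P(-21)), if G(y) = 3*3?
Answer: 3/35 ≈ 0.085714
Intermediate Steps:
G(y) = 9
U(w, l) = 12 (U(w, l) = (9 + 1/(-5 + 4)) + 4 = (9 + 1/(-1)) + 4 = (9 - 1) + 4 = 8 + 4 = 12)
1/(U(-5, G(Q(4, 4))) + P(-21)) = 1/(12 + 1/(18 - 21)) = 1/(12 + 1/(-3)) = 1/(12 - ⅓) = 1/(35/3) = 3/35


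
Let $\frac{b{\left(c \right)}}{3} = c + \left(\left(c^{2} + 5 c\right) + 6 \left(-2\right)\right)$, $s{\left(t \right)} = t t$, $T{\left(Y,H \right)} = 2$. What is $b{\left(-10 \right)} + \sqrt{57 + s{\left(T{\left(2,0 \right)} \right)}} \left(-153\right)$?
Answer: $84 - 153 \sqrt{61} \approx -1111.0$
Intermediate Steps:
$s{\left(t \right)} = t^{2}$
$b{\left(c \right)} = -36 + 3 c^{2} + 18 c$ ($b{\left(c \right)} = 3 \left(c + \left(\left(c^{2} + 5 c\right) + 6 \left(-2\right)\right)\right) = 3 \left(c - \left(12 - c^{2} - 5 c\right)\right) = 3 \left(c + \left(-12 + c^{2} + 5 c\right)\right) = 3 \left(-12 + c^{2} + 6 c\right) = -36 + 3 c^{2} + 18 c$)
$b{\left(-10 \right)} + \sqrt{57 + s{\left(T{\left(2,0 \right)} \right)}} \left(-153\right) = \left(-36 + 3 \left(-10\right)^{2} + 18 \left(-10\right)\right) + \sqrt{57 + 2^{2}} \left(-153\right) = \left(-36 + 3 \cdot 100 - 180\right) + \sqrt{57 + 4} \left(-153\right) = \left(-36 + 300 - 180\right) + \sqrt{61} \left(-153\right) = 84 - 153 \sqrt{61}$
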